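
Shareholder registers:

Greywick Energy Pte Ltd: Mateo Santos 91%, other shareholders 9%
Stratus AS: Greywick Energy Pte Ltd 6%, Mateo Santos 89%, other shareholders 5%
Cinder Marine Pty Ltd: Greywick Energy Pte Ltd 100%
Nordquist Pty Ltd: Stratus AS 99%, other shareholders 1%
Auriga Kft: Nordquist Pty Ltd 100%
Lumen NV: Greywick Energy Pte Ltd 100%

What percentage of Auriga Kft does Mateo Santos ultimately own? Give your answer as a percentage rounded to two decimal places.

93.52%

Mateo reaches Auriga along 2 paths.
Via Greywick → Stratus → Nordquist: 91% × 6% × 99% × 100% = 5.4054%.
Via Stratus → Nordquist: 89% × 99% × 100% = 88.11%.
Total: 5.4054% + 88.11% = 93.5154%.
Rounded: 93.52%.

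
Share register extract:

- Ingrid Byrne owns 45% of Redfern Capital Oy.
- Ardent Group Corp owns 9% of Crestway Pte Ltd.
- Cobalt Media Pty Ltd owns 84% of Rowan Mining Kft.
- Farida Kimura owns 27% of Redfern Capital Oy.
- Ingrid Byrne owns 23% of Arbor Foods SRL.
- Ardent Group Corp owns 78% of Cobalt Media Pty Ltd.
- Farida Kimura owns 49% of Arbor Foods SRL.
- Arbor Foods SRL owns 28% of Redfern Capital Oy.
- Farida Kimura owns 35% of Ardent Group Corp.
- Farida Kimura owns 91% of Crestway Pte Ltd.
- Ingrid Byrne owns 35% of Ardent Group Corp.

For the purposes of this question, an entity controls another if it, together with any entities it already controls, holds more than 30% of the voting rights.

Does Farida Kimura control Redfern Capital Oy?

Farida holds 49% of Arbor, so Farida controls Arbor.
Arbor and Farida together hold 28% + 27% = 55% of Redfern, so Farida controls Redfern.

Yes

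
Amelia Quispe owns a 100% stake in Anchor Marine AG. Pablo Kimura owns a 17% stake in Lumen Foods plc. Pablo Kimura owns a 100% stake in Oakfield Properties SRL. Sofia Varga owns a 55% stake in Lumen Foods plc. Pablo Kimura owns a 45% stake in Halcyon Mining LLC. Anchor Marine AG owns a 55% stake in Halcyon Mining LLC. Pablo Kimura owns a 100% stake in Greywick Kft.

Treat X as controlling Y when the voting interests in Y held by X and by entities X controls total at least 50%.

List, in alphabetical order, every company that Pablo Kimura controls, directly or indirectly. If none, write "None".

Greywick Kft, Oakfield Properties SRL

Pablo holds 100% of Greywick, so Pablo controls Greywick.
Pablo holds 100% of Oakfield, so Pablo controls Oakfield.
No other company's threshold is met.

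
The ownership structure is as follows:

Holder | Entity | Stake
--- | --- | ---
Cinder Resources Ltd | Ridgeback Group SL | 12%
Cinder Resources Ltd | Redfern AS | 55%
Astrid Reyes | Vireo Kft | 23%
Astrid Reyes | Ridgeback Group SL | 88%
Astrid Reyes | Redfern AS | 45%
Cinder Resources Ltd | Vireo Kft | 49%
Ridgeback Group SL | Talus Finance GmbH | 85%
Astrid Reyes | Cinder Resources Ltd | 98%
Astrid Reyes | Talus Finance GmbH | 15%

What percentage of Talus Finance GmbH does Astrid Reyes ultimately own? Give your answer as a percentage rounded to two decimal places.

99.80%

Astrid reaches Talus along 3 paths.
Direct stake: 15% = 15%.
Via Ridgeback: 88% × 85% = 74.8%.
Via Cinder → Ridgeback: 98% × 12% × 85% = 9.996%.
Total: 15% + 74.8% + 9.996% = 99.796%.
Rounded: 99.80%.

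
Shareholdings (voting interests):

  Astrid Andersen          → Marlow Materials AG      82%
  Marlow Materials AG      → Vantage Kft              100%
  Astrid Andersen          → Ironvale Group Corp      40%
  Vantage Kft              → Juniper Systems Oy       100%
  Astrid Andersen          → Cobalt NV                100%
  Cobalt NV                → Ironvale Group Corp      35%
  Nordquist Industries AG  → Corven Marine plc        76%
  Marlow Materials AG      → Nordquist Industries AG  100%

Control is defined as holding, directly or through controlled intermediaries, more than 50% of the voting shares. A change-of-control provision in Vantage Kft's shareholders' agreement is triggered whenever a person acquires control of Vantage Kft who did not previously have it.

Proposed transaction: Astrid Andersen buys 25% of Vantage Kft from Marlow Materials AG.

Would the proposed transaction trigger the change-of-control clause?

The purchase adds only to Astrid's holdings (Marlow's stake shrinks), so Astrid is the only person who could newly come to control Vantage.
Astrid holds 82% of Marlow, so Astrid controls Marlow.
Marlow holds 100% of Vantage, so Astrid controls Vantage.
So Astrid already controls Vantage before the transaction.
After the purchase, Astrid holds 25% of Vantage directly, and Marlow's stake falls to 75%.
Astrid controlled Vantage already, so this is not a new person acquiring control; every other person's position is unchanged or reduced.
No new person acquires control, so the clause is not triggered.

No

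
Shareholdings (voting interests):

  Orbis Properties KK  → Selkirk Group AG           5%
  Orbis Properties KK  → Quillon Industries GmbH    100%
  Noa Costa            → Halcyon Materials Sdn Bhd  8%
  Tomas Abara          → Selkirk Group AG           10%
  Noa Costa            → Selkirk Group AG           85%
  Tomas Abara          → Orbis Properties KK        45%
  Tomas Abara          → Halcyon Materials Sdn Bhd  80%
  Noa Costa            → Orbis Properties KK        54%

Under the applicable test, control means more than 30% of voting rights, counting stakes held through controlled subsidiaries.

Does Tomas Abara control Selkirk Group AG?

Tomas holds 45% of Orbis, so Tomas controls Orbis.
Tomas holds 80% of Halcyon, so Tomas controls Halcyon.
Orbis holds 100% of Quillon, so Tomas controls Quillon.
In Selkirk, Tomas's side holds only 10% + 5% = 15%, not > 30%.
So Tomas does not control Selkirk.

No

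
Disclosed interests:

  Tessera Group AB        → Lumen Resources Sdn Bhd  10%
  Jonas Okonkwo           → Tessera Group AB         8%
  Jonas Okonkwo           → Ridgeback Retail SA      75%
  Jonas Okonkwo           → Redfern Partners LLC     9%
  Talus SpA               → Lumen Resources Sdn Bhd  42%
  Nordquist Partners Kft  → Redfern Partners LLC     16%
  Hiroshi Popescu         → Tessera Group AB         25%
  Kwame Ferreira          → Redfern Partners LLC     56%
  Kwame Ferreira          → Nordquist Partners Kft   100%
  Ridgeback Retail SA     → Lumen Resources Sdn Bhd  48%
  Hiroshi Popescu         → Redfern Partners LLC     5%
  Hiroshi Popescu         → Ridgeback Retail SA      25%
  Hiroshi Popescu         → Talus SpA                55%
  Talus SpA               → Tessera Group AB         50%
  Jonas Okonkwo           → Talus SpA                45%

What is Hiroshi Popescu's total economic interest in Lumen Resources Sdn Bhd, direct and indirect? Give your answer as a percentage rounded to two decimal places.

Hiroshi reaches Lumen along 4 paths.
Via Ridgeback: 25% × 48% = 12%.
Via Talus: 55% × 42% = 23.1%.
Via Tessera: 25% × 10% = 2.5%.
Via Talus → Tessera: 55% × 50% × 10% = 2.75%.
Total: 12% + 23.1% + 2.5% + 2.75% = 40.35%.

40.35%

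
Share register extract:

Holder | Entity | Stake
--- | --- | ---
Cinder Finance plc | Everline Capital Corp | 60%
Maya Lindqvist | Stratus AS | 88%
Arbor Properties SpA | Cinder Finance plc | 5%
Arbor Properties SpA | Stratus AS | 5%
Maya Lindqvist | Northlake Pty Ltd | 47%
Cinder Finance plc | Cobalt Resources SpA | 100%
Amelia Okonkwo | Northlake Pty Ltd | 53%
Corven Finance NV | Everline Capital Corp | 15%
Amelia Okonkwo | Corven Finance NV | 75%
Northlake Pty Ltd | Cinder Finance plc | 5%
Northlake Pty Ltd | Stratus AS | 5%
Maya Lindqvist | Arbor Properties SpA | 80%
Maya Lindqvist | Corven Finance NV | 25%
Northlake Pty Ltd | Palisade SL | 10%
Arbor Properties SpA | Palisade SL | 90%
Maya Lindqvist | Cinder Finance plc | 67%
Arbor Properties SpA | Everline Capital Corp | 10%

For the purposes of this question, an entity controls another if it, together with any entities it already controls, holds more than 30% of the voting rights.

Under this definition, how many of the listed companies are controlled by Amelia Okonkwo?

2

Amelia holds 53% of Northlake, so Amelia controls Northlake.
Amelia holds 75% of Corven, so Amelia controls Corven.
No other company's threshold is met.
Amelia controls 2 companies.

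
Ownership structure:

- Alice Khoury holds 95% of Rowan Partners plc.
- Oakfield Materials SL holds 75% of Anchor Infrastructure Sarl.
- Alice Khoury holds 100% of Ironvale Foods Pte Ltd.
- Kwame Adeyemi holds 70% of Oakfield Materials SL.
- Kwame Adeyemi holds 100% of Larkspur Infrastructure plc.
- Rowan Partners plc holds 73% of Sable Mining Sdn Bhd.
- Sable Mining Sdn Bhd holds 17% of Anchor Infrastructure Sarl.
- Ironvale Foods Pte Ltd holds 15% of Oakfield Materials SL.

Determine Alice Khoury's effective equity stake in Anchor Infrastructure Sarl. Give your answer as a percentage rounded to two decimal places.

23.04%

Alice reaches Anchor along 2 paths.
Via Ironvale → Oakfield: 100% × 15% × 75% = 11.25%.
Via Rowan → Sable: 95% × 73% × 17% = 11.7895%.
Total: 11.25% + 11.7895% = 23.0395%.
Rounded: 23.04%.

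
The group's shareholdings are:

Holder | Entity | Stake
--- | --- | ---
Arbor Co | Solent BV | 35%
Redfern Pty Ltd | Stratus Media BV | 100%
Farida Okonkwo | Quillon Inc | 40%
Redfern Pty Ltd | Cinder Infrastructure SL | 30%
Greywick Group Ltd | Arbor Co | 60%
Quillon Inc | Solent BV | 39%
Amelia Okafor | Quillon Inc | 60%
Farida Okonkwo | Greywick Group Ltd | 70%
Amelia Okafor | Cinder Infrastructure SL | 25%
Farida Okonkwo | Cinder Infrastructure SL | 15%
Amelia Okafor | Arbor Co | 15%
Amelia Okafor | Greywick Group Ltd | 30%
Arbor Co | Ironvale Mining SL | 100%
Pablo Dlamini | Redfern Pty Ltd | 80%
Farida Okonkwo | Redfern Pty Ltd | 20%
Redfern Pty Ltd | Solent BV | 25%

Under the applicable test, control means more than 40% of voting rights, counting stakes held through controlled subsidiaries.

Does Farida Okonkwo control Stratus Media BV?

No

Farida holds 70% of Greywick, so Farida controls Greywick.
Greywick holds 60% of Arbor, so Farida controls Arbor.
Arbor holds 100% of Ironvale, so Farida controls Ironvale.
Neither Farida nor any entity Farida controls holds any voting interest in Stratus.
So Farida does not control Stratus.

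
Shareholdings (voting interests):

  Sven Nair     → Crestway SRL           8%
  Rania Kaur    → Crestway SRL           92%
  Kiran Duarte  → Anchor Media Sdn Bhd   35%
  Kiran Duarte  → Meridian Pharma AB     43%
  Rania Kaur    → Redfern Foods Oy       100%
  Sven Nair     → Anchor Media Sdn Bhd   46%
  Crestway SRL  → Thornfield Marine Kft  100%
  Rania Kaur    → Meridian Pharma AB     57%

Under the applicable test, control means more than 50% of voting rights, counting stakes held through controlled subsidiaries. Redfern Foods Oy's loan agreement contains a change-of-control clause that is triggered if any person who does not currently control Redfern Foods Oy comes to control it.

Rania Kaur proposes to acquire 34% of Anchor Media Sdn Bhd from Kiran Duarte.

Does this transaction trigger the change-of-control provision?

The purchase adds only to Rania's holdings (Kiran's stake shrinks), so Rania is the only person who could newly come to control Redfern.
Rania holds 100% of Redfern, so Rania controls Redfern.
So Rania already controls Redfern before the transaction.
After the purchase, Rania holds 34% of Anchor directly, and Kiran's stake falls to 1%.
Rania controlled Redfern already, so this is not a new person acquiring control; every other person's position is unchanged or reduced.
No new person acquires control, so the clause is not triggered.

No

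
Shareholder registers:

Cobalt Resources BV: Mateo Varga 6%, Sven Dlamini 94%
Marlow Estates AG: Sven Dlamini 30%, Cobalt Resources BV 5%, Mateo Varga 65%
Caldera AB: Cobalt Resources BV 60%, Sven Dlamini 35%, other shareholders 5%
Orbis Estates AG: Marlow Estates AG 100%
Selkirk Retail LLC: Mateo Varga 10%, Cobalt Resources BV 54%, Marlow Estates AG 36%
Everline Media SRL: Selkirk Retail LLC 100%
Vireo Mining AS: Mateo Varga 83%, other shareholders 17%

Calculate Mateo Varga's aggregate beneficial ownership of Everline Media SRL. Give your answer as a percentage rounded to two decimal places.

Mateo reaches Everline along 4 paths.
Via Selkirk: 10% × 100% = 10%.
Via Cobalt → Selkirk: 6% × 54% × 100% = 3.24%.
Via Cobalt → Marlow → Selkirk: 6% × 5% × 36% × 100% = 0.108%.
Via Marlow → Selkirk: 65% × 36% × 100% = 23.4%.
Total: 10% + 3.24% + 0.108% + 23.4% = 36.748%.
Rounded: 36.75%.

36.75%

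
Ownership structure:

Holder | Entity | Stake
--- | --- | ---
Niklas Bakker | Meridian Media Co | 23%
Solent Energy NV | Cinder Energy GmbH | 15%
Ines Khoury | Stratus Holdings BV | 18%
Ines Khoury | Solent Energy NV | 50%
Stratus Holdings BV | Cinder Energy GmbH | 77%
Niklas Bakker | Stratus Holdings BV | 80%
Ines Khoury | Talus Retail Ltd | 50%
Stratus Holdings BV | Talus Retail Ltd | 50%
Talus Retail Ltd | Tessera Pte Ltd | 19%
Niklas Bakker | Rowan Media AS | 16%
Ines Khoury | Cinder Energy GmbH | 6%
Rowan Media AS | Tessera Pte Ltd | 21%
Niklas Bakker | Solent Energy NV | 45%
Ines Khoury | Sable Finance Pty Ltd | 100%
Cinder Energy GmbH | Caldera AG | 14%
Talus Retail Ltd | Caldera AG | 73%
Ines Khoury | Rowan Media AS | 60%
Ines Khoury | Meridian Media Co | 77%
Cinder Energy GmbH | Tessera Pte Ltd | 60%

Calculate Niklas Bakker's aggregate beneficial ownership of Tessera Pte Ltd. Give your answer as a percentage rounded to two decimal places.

51.97%

Niklas reaches Tessera along 4 paths.
Via Stratus → Talus: 80% × 50% × 19% = 7.6%.
Via Rowan: 16% × 21% = 3.36%.
Via Stratus → Cinder: 80% × 77% × 60% = 36.96%.
Via Solent → Cinder: 45% × 15% × 60% = 4.05%.
Total: 7.6% + 3.36% + 36.96% + 4.05% = 51.97%.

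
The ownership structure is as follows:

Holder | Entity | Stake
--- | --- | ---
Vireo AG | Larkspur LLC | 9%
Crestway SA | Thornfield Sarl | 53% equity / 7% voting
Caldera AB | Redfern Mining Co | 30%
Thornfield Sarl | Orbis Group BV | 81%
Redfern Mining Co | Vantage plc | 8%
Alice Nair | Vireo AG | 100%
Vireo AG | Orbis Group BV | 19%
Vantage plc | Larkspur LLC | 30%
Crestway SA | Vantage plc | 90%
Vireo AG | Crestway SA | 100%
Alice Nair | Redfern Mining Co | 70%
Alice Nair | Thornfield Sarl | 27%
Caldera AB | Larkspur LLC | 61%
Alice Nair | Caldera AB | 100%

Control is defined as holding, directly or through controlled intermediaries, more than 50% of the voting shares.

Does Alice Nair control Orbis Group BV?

Alice holds 100% of Vireo, so Alice controls Vireo.
Alice holds 100% of Caldera, so Alice controls Caldera.
Caldera and Alice together hold 30% + 70% = 100% of Redfern, so Alice controls Redfern.
Vireo holds 100% of Crestway, so Alice controls Crestway.
Crestway and Redfern together hold 90% + 8% = 98% of Vantage, so Alice controls Vantage.
Caldera and Vireo and Vantage together hold 61% + 9% + 30% = 100% of Larkspur, so Alice controls Larkspur.
In Orbis, Alice's side holds only 19%, not > 50%.
So Alice does not control Orbis.

No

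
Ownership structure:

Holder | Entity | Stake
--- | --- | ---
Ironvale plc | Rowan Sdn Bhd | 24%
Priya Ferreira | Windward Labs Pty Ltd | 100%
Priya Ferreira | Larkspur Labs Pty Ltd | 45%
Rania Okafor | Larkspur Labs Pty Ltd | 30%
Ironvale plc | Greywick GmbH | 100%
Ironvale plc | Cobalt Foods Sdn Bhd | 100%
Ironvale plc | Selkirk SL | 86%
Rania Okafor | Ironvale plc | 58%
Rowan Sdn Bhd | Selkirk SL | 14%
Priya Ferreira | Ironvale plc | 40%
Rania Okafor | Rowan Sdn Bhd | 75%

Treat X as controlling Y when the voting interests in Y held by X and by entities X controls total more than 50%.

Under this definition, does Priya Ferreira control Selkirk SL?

No

Priya holds 100% of Windward, so Priya controls Windward.
Neither Priya nor any entity Priya controls holds any voting interest in Selkirk.
So Priya does not control Selkirk.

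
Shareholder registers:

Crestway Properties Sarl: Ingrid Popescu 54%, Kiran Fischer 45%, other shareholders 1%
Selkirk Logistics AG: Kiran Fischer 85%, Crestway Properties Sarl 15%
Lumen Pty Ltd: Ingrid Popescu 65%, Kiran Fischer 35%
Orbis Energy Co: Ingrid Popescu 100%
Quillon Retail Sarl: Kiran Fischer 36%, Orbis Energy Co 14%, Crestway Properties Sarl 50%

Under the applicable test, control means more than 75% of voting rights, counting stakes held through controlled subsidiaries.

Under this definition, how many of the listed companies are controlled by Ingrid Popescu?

1

Ingrid holds 100% of Orbis, so Ingrid controls Orbis.
No other company's threshold is met.
Ingrid controls 1 company.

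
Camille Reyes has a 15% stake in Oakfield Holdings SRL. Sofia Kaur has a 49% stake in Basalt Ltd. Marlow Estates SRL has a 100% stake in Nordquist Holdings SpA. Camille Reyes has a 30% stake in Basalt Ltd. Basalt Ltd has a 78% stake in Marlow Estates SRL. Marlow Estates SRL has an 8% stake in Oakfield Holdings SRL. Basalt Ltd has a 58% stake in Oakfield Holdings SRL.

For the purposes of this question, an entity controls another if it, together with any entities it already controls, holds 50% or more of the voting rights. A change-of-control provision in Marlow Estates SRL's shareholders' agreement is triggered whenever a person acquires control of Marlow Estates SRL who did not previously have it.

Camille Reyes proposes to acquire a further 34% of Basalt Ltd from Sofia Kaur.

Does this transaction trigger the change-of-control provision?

Yes

The purchase adds only to Camille's holdings (Sofia's stake shrinks), so Camille is the only person who could newly come to control Marlow.
Camille's largest direct stake is 30% in Basalt, which does not meet the threshold, so Camille controls no company.
Neither Camille nor any entity Camille controls holds any voting interest in Marlow.
So before the transaction, Camille does not control Marlow.
After the purchase, Camille's direct stake in Basalt rises to 30% + 34% = 64%, and Sofia's stake falls to 15%.
Camille holds 64% of Basalt, so Camille controls Basalt.
Basalt holds 78% of Marlow, so Camille controls Marlow.
Camille did not control Marlow before and does after, so the clause is triggered.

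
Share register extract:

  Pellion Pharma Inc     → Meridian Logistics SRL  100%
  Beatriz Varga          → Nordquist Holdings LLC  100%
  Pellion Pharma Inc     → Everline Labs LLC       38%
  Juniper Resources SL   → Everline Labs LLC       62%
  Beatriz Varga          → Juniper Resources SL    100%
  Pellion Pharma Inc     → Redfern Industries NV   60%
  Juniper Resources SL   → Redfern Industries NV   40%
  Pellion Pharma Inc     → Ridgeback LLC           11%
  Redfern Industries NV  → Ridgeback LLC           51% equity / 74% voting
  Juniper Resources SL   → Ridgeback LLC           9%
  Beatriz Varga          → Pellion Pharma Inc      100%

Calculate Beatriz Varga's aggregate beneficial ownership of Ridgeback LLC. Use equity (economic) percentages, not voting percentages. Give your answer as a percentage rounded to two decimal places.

Beatriz reaches Ridgeback along 4 paths.
Via Juniper → Redfern: 100% × 40% × 51% = 20.4%.
Via Pellion → Redfern: 100% × 60% × 51% = 30.6%.
Via Pellion: 100% × 11% = 11%.
Via Juniper: 100% × 9% = 9%.
Total: 20.4% + 30.6% + 11% + 9% = 71%.
Rounded: 71.00%.

71.00%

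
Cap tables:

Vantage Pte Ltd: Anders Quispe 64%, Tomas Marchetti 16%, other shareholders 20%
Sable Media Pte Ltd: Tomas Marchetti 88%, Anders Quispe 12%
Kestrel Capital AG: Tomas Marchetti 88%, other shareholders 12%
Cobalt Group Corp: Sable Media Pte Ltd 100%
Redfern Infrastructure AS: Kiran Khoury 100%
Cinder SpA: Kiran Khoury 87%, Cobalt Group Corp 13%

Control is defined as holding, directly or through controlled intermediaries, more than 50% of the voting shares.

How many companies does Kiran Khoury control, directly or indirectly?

2

Kiran holds 100% of Redfern, so Kiran controls Redfern.
Kiran holds 87% of Cinder, so Kiran controls Cinder.
No other company's threshold is met.
Kiran controls 2 companies.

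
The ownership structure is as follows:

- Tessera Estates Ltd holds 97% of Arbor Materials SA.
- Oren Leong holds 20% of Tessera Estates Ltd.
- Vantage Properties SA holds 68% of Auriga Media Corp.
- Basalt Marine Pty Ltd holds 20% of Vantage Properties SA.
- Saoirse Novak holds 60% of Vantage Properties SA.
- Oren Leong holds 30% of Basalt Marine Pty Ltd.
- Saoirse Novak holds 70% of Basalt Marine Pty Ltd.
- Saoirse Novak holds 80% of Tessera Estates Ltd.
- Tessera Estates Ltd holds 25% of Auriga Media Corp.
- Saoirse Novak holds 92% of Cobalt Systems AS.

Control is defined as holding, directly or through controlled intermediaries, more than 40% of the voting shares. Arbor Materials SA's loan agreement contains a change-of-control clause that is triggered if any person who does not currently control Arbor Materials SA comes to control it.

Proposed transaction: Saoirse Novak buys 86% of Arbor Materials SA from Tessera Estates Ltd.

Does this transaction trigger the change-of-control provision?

No

The purchase adds only to Saoirse's holdings (Tessera's stake shrinks), so Saoirse is the only person who could newly come to control Arbor.
Saoirse holds 80% of Tessera, so Saoirse controls Tessera.
Tessera holds 97% of Arbor, so Saoirse controls Arbor.
So Saoirse already controls Arbor before the transaction.
After the purchase, Saoirse holds 86% of Arbor directly, and Tessera's stake falls to 11%.
Saoirse controlled Arbor already, so this is not a new person acquiring control; every other person's position is unchanged or reduced.
No new person acquires control, so the clause is not triggered.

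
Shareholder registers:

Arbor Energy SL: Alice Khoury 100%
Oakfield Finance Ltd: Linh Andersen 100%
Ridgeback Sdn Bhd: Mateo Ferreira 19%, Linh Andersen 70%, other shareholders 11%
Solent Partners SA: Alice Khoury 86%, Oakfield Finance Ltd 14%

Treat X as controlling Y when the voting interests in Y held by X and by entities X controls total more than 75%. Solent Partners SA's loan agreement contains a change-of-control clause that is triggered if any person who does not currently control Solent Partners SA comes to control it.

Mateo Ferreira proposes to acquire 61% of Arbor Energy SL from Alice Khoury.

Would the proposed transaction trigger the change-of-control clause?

No

The purchase adds only to Mateo's holdings (Alice's stake shrinks), so Mateo is the only person who could newly come to control Solent.
Mateo's largest direct stake is 19% in Ridgeback, which does not meet the threshold, so Mateo controls no company.
Neither Mateo nor any entity Mateo controls holds any voting interest in Solent.
So before the transaction, Mateo does not control Solent.
After the purchase, Mateo holds 61% of Arbor directly, and Alice's stake falls to 39%.
Mateo's side now holds 61% of Arbor, not > 75%, so Mateo still does not control Arbor.
After the transaction, neither Mateo nor any entity Mateo controls holds a voting interest in Solent, so Mateo still does not control it.
No new person acquires control, so the clause is not triggered.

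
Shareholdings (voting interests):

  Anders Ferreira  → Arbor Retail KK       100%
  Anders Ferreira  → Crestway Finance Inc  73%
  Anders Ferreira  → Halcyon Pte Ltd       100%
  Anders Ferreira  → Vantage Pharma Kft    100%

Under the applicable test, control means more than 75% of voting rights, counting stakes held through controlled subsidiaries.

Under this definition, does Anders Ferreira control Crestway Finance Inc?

No

Anders holds 100% of Halcyon, so Anders controls Halcyon.
Anders holds 100% of Vantage, so Anders controls Vantage.
Anders holds 100% of Arbor, so Anders controls Arbor.
In Crestway, Anders's side holds only 73%, not > 75%.
So Anders does not control Crestway.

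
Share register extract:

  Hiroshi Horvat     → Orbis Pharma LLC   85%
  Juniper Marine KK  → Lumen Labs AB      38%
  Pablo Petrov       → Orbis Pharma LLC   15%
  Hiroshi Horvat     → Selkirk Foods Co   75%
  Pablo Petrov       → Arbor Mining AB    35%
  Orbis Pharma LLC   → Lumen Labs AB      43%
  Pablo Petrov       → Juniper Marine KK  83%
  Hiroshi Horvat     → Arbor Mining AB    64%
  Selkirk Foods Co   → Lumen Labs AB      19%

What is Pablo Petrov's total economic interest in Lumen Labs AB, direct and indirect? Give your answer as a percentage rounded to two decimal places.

Pablo reaches Lumen along 2 paths.
Via Orbis: 15% × 43% = 6.45%.
Via Juniper: 83% × 38% = 31.54%.
Total: 6.45% + 31.54% = 37.99%.

37.99%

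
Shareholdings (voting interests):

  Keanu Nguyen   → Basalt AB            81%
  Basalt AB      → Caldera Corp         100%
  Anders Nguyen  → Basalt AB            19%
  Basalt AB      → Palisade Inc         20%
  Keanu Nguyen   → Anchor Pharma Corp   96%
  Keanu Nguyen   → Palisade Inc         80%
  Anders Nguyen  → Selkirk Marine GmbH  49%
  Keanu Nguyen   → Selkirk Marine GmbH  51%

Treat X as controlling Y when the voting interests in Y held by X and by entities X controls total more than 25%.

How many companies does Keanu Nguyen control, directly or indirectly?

Keanu holds 51% of Selkirk, so Keanu controls Selkirk.
Keanu holds 81% of Basalt, so Keanu controls Basalt.
Basalt and Keanu together hold 20% + 80% = 100% of Palisade, so Keanu controls Palisade.
Basalt holds 100% of Caldera, so Keanu controls Caldera.
Keanu holds 96% of Anchor, so Keanu controls Anchor.
Keanu controls 5 companies.

5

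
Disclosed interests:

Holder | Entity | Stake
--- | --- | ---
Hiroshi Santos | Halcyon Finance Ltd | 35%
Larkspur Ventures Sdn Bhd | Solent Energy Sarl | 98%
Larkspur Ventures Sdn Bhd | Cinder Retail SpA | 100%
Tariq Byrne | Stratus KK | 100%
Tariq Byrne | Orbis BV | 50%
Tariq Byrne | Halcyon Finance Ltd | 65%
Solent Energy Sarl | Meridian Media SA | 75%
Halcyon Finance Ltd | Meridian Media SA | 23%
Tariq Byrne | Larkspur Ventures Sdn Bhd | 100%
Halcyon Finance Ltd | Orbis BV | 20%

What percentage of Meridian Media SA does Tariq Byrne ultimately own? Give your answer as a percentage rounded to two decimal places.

88.45%

Tariq reaches Meridian along 2 paths.
Via Halcyon: 65% × 23% = 14.95%.
Via Larkspur → Solent: 100% × 98% × 75% = 73.5%.
Total: 14.95% + 73.5% = 88.45%.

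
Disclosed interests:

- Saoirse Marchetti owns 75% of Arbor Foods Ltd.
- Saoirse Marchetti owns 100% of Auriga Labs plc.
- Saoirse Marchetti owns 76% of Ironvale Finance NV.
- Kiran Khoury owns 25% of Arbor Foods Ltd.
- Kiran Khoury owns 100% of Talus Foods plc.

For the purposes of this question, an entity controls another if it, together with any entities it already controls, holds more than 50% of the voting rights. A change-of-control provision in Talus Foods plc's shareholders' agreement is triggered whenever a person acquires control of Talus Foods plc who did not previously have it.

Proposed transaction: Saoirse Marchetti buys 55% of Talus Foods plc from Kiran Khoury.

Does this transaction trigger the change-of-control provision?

The purchase adds only to Saoirse's holdings (Kiran's stake shrinks), so Saoirse is the only person who could newly come to control Talus.
Saoirse holds 100% of Auriga, so Saoirse controls Auriga.
Saoirse holds 75% of Arbor, so Saoirse controls Arbor.
Saoirse holds 76% of Ironvale, so Saoirse controls Ironvale.
Neither Saoirse nor any entity Saoirse controls holds any voting interest in Talus.
So before the transaction, Saoirse does not control Talus.
After the purchase, Saoirse holds 55% of Talus directly, and Kiran's stake falls to 45%.
Saoirse holds 55% of Talus, so Saoirse controls Talus.
Saoirse did not control Talus before and does after, so the clause is triggered.

Yes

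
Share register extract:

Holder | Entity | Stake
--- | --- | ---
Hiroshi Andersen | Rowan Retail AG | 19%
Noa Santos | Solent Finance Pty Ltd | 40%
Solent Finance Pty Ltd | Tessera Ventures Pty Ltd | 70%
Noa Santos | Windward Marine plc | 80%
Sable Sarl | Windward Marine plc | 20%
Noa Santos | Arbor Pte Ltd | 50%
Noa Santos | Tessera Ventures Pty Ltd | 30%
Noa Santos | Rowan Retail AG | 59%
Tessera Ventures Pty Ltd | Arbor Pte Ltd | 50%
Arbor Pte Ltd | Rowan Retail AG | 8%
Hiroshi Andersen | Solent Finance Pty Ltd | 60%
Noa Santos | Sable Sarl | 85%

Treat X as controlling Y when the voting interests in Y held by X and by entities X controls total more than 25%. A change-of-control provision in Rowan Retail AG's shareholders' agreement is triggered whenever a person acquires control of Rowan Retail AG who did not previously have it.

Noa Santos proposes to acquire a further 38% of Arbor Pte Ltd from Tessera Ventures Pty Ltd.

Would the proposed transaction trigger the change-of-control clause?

No

The purchase adds only to Noa's holdings (Tessera's stake shrinks), so Noa is the only person who could newly come to control Rowan.
Noa holds 40% of Solent, so Noa controls Solent.
Solent and Noa together hold 70% + 30% = 100% of Tessera, so Noa controls Tessera.
Tessera and Noa together hold 50% + 50% = 100% of Arbor, so Noa controls Arbor.
Noa and Arbor together hold 59% + 8% = 67% of Rowan, so Noa controls Rowan.
So Noa already controls Rowan before the transaction.
After the purchase, Noa's direct stake in Arbor rises to 50% + 38% = 88%, and Tessera's stake falls to 12%.
Noa controlled Rowan already, so this is not a new person acquiring control; every other person's position is unchanged or reduced.
No new person acquires control, so the clause is not triggered.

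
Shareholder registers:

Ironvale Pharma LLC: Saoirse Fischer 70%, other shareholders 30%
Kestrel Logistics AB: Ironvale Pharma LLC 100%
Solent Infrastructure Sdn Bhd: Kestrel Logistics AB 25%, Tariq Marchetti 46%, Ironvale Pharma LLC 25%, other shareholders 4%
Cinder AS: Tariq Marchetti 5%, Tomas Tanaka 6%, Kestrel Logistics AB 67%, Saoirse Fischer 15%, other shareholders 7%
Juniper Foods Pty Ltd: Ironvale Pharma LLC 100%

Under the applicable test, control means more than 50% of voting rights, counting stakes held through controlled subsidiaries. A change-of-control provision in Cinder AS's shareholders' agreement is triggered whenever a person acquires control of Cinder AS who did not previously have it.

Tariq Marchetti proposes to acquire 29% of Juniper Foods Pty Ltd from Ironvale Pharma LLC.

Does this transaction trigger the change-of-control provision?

The purchase adds only to Tariq's holdings (Ironvale's stake shrinks), so Tariq is the only person who could newly come to control Cinder.
Tariq's largest direct stake is 46% in Solent, which does not meet the threshold, so Tariq controls no company.
In Cinder, Tariq's side holds only 5%, not > 50%.
So before the transaction, Tariq does not control Cinder.
After the purchase, Tariq holds 29% of Juniper directly, and Ironvale's stake falls to 71%.
Tariq's side now holds 29% of Juniper, not > 50%, so Tariq still does not control Juniper.
After the transaction, Tariq's side holds 5% of Cinder, not > 50%, so Tariq still does not control Cinder.
No new person acquires control, so the clause is not triggered.

No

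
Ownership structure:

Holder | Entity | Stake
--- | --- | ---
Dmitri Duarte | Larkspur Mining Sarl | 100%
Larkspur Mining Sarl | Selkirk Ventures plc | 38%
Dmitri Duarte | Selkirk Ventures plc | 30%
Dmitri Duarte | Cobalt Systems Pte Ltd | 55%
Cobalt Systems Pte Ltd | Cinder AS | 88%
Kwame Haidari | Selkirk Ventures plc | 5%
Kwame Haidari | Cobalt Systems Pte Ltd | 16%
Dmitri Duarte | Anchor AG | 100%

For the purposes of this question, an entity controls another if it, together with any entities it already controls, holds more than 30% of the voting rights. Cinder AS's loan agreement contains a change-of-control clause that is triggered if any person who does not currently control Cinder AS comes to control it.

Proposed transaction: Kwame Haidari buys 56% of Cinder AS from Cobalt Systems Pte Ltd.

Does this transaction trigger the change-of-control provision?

Yes

The purchase adds only to Kwame's holdings (Cobalt's stake shrinks), so Kwame is the only person who could newly come to control Cinder.
Kwame's largest direct stake is 16% in Cobalt, which does not meet the threshold, so Kwame controls no company.
Neither Kwame nor any entity Kwame controls holds any voting interest in Cinder.
So before the transaction, Kwame does not control Cinder.
After the purchase, Kwame holds 56% of Cinder directly, and Cobalt's stake falls to 32%.
Kwame holds 56% of Cinder, so Kwame controls Cinder.
Kwame did not control Cinder before and does after, so the clause is triggered.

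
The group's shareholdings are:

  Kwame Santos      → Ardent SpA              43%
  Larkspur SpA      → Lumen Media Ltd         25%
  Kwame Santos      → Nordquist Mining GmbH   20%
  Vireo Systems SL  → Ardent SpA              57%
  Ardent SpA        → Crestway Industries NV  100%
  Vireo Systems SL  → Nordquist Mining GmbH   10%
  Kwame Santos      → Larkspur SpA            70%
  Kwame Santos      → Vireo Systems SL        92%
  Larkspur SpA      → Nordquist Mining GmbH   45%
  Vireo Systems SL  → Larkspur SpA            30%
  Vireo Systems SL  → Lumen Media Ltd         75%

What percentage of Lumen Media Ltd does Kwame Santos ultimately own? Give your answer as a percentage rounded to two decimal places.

Kwame reaches Lumen along 3 paths.
Via Vireo: 92% × 75% = 69%.
Via Vireo → Larkspur: 92% × 30% × 25% = 6.9%.
Via Larkspur: 70% × 25% = 17.5%.
Total: 69% + 6.9% + 17.5% = 93.4%.
Rounded: 93.40%.

93.40%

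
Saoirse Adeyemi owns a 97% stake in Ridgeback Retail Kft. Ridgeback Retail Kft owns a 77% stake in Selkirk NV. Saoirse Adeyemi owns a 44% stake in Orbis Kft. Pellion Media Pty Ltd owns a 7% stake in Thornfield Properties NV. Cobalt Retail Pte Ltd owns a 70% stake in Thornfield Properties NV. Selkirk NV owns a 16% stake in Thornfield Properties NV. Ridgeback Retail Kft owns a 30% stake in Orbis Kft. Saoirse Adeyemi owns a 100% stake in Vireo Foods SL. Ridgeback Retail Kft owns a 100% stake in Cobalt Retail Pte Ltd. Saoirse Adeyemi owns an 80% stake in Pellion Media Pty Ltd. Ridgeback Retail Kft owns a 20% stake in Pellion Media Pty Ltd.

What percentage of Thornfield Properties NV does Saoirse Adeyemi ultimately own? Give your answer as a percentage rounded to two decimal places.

86.81%

Saoirse reaches Thornfield along 4 paths.
Via Pellion: 80% × 7% = 5.6%.
Via Ridgeback → Pellion: 97% × 20% × 7% = 1.358%.
Via Ridgeback → Cobalt: 97% × 100% × 70% = 67.9%.
Via Ridgeback → Selkirk: 97% × 77% × 16% = 11.9504%.
Total: 5.6% + 1.358% + 67.9% + 11.9504% = 86.8084%.
Rounded: 86.81%.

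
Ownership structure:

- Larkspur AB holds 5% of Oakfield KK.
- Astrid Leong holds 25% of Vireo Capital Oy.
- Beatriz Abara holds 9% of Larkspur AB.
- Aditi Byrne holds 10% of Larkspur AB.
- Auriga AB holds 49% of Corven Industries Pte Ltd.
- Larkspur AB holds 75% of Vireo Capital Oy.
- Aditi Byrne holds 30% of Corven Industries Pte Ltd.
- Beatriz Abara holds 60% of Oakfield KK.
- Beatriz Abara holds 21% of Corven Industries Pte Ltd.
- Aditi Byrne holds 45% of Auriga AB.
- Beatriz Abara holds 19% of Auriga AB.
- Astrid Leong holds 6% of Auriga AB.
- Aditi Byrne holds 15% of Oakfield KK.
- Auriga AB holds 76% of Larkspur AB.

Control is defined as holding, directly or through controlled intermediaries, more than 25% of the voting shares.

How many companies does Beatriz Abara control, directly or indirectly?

Beatriz holds 60% of Oakfield, so Beatriz controls Oakfield.
No other company's threshold is met.
Beatriz controls 1 company.

1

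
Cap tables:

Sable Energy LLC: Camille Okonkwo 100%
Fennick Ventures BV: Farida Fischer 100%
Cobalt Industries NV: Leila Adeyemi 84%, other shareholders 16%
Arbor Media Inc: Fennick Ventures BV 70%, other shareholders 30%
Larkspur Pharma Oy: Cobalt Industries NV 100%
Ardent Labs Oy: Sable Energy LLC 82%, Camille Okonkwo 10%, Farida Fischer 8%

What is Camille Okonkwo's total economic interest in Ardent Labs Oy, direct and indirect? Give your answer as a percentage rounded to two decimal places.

Camille reaches Ardent along 2 paths.
Via Sable: 100% × 82% = 82%.
Direct stake: 10% = 10%.
Total: 82% + 10% = 92%.
Rounded: 92.00%.

92.00%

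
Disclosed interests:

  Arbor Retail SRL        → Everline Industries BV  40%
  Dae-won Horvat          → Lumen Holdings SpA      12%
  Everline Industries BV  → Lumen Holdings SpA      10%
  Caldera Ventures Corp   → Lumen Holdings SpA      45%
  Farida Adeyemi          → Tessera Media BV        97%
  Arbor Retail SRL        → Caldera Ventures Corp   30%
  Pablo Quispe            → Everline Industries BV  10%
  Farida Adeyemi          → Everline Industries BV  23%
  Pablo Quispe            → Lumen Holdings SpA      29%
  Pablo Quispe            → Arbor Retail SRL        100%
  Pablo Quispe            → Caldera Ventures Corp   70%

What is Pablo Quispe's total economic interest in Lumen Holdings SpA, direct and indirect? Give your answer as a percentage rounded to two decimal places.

79.00%

Pablo reaches Lumen along 5 paths.
Direct stake: 29% = 29%.
Via Arbor → Caldera: 100% × 30% × 45% = 13.5%.
Via Caldera: 70% × 45% = 31.5%.
Via Everline: 10% × 10% = 1%.
Via Arbor → Everline: 100% × 40% × 10% = 4%.
Total: 29% + 13.5% + 31.5% + 1% + 4% = 79%.
Rounded: 79.00%.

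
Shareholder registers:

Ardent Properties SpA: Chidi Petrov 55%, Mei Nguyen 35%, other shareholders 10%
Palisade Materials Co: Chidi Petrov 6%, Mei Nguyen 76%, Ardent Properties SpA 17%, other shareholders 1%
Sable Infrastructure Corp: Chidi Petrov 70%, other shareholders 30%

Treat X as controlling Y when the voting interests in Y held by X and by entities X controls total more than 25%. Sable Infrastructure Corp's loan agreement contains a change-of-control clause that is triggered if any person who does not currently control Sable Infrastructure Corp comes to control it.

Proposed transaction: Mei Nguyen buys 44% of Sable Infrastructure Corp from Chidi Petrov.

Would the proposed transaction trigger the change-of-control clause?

The purchase adds only to Mei's holdings (Chidi's stake shrinks), so Mei is the only person who could newly come to control Sable.
Mei holds 35% of Ardent, so Mei controls Ardent.
Mei and Ardent together hold 76% + 17% = 93% of Palisade, so Mei controls Palisade.
Neither Mei nor any entity Mei controls holds any voting interest in Sable.
So before the transaction, Mei does not control Sable.
After the purchase, Mei holds 44% of Sable directly, and Chidi's stake falls to 26%.
Mei holds 44% of Sable, so Mei controls Sable.
Mei did not control Sable before and does after, so the clause is triggered.

Yes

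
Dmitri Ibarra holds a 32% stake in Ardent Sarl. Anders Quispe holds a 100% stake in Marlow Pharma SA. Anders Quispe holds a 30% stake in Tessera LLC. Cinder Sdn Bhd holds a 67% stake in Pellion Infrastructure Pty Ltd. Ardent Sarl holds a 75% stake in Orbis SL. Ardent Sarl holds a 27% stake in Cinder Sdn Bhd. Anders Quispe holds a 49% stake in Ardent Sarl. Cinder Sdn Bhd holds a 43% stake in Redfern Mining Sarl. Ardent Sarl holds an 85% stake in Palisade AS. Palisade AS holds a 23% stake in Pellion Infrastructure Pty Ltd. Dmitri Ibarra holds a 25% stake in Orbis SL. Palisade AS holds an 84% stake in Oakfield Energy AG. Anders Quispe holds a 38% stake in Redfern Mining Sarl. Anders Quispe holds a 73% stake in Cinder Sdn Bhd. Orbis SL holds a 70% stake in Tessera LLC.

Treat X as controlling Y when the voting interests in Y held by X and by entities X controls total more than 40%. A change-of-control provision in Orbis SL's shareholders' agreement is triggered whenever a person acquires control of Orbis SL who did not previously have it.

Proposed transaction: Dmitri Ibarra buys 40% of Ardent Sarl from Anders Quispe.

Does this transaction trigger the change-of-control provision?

Yes

The purchase adds only to Dmitri's holdings (Anders's stake shrinks), so Dmitri is the only person who could newly come to control Orbis.
Dmitri's largest direct stake is 32% in Ardent, which does not meet the threshold, so Dmitri controls no company.
In Orbis, Dmitri's side holds only 25%, not > 40%.
So before the transaction, Dmitri does not control Orbis.
After the purchase, Dmitri's direct stake in Ardent rises to 32% + 40% = 72%, and Anders's stake falls to 9%.
Dmitri holds 72% of Ardent, so Dmitri controls Ardent.
Ardent and Dmitri together hold 75% + 25% = 100% of Orbis, so Dmitri controls Orbis.
Dmitri did not control Orbis before and does after, so the clause is triggered.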